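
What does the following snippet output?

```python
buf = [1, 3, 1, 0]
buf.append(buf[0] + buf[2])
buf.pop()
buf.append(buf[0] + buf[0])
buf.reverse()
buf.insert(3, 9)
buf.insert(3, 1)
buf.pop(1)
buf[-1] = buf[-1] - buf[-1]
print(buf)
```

append buf[0]+buf[2] = 1+1 = 2 → [1, 3, 1, 0, 2]
pop() removes 2 → [1, 3, 1, 0]
append buf[0]+buf[0] = 1+1 = 2 → [1, 3, 1, 0, 2]
reverse → [2, 0, 1, 3, 1]
insert 9 at 3 → [2, 0, 1, 9, 3, 1]
insert 1 at 3 → [2, 0, 1, 1, 9, 3, 1]
pop(1) removes 0 → [2, 1, 1, 9, 3, 1]
buf[-1] = buf[-1]-buf[-1] = 1-1 = 0 → [2, 1, 1, 9, 3, 0]

[2, 1, 1, 9, 3, 0]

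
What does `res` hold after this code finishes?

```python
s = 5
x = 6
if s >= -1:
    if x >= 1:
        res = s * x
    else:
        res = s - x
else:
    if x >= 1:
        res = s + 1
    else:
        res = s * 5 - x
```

s=5, x=6
s >= -1 is True; x >= 1 is True
→ res = s * x = 30

30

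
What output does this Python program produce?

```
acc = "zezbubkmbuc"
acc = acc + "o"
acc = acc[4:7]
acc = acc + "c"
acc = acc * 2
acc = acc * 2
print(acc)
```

ubkcubkcubkcubkc

+ 'o' → 'zezbubkmbuco'
slice [4:7] → 'ubk'
+ 'c' → 'ubkc'
repeat ×2 → 'ubkcubkc'
repeat ×2 → 'ubkcubkcubkcubkc'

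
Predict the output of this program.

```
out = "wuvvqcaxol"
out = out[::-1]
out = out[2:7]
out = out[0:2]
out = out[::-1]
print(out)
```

reverse → 'loxacqvvuw'
slice [2:7] → 'xacqv'
slice [0:2] → 'xa'
reverse → 'ax'

ax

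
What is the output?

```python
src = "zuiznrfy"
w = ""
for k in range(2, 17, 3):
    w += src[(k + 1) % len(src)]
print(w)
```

k=2: add src[3]='z' → 'z'
k=5: add src[6]='f' → 'zf'
k=8: add src[1]='u' → 'zfu'
k=11: add src[4]='n' → 'zfun'
k=14: add src[7]='y' → 'zfuny'

zfuny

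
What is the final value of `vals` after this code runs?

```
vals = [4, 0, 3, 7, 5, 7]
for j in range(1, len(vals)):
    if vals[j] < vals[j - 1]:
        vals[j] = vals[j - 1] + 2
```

[4, 6, 8, 10, 12, 14]

j=1: 0<4, vals[1] = 4+2 = 6 → [4, 6, 3, 7, 5, 7]
j=2: 3<6, vals[2] = 6+2 = 8 → [4, 6, 8, 7, 5, 7]
j=3: 7<8, vals[3] = 8+2 = 10 → [4, 6, 8, 10, 5, 7]
j=4: 5<10, vals[4] = 10+2 = 12 → [4, 6, 8, 10, 12, 7]
j=5: 7<12, vals[5] = 12+2 = 14 → [4, 6, 8, 10, 12, 14]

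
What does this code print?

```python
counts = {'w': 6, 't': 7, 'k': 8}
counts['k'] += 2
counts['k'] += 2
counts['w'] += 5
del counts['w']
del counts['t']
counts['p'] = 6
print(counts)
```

counts['k'] = 8+2 = 10 → {'w': 6, 't': 7, 'k': 10}
counts['k'] = 10+2 = 12 → {'w': 6, 't': 7, 'k': 12}
counts['w'] = 6+5 = 11 → {'w': 11, 't': 7, 'k': 12}
del 'w' → {'t': 7, 'k': 12}
del 't' → {'k': 12}
counts['p'] = 6 → {'k': 12, 'p': 6}

{'k': 12, 'p': 6}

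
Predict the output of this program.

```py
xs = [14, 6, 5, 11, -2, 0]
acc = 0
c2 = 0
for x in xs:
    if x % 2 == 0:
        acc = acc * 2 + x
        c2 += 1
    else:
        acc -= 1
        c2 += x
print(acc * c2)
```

x=14: even, acc = 0*2+14 = 14; c2=1
x=6: even, acc = 14*2+6 = 34; c2=2
x=5: not even, acc = 34-1 = 33; c2=7
x=11: not even, acc = 33-1 = 32; c2=18
x=-2: even, acc = 32*2+(-2) = 62; c2=19
x=0: even, acc = 62*2+0 = 124; c2=20
acc*c2 = 124*20 = 2480

2480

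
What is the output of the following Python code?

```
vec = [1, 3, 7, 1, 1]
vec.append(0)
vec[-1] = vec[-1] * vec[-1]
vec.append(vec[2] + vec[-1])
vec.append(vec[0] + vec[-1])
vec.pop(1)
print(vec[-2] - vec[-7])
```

6

append 0 → [1, 3, 7, 1, 1, 0]
vec[-1] = vec[-1]*vec[-1] = 0*0 = 0 → [1, 3, 7, 1, 1, 0]
append vec[2]+vec[-1] = 7+0 = 7 → [1, 3, 7, 1, 1, 0, 7]
append vec[0]+vec[-1] = 1+7 = 8 → [1, 3, 7, 1, 1, 0, 7, 8]
pop(1) removes 3 → [1, 7, 1, 1, 0, 7, 8]
vec[-2]-vec[-7] = 7-1 = 6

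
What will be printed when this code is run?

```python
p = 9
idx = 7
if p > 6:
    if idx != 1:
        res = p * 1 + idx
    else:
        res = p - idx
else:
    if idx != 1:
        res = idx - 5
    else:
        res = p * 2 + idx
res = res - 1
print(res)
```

15

p=9, idx=7
p > 6 is True; idx != 1 is True
→ res = p * 1 + idx = 16
res = 16-1 = 15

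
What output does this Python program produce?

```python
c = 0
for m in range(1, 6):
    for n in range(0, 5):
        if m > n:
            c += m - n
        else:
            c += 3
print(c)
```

m=1,n=0: 1>0, c = 0+1 = 1
m=1,n=1: not 1>1, c = 1+3 = 4
m=1,n=2: not 1>2, c = 4+3 = 7
m=1,n=3: not 1>3, c = 7+3 = 10
m=1,n=4: not 1>4, c = 10+3 = 13
m=2,n=0: 2>0, c = 13+2 = 15
m=2,n=1: 2>1, c = 15+1 = 16
m=2,n=2: not 2>2, c = 16+3 = 19
m=2,n=3: not 2>3, c = 19+3 = 22
m=2,n=4: not 2>4, c = 22+3 = 25
m=3,n=0: 3>0, c = 25+3 = 28
m=3,n=1: 3>1, c = 28+2 = 30
m=3,n=2: 3>2, c = 30+1 = 31
m=3,n=3: not 3>3, c = 31+3 = 34
m=3,n=4: not 3>4, c = 34+3 = 37
m=4,n=0: 4>0, c = 37+4 = 41
m=4,n=1: 4>1, c = 41+3 = 44
m=4,n=2: 4>2, c = 44+2 = 46
m=4,n=3: 4>3, c = 46+1 = 47
m=4,n=4: not 4>4, c = 47+3 = 50
m=5,n=0: 5>0, c = 50+5 = 55
m=5,n=1: 5>1, c = 55+4 = 59
m=5,n=2: 5>2, c = 59+3 = 62
m=5,n=3: 5>3, c = 62+2 = 64
m=5,n=4: 5>4, c = 64+1 = 65

65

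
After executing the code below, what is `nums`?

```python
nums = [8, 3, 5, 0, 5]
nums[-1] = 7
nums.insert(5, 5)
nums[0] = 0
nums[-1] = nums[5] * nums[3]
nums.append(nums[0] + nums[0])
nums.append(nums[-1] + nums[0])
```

[0, 3, 5, 0, 7, 0, 0, 0]

nums[-1] = 7 → [8, 3, 5, 0, 7]
insert 5 at 5 → [8, 3, 5, 0, 7, 5]
nums[0] = 0 → [0, 3, 5, 0, 7, 5]
nums[-1] = nums[5]*nums[3] = 5*0 = 0 → [0, 3, 5, 0, 7, 0]
append nums[0]+nums[0] = 0+0 = 0 → [0, 3, 5, 0, 7, 0, 0]
append nums[-1]+nums[0] = 0+0 = 0 → [0, 3, 5, 0, 7, 0, 0, 0]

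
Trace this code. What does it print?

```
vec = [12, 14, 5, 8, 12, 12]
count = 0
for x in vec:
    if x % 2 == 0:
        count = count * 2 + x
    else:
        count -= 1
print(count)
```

364

x=12: even, count = 0*2+12 = 12
x=14: even, count = 12*2+14 = 38
x=5: not even, count = 38-1 = 37
x=8: even, count = 37*2+8 = 82
x=12: even, count = 82*2+12 = 176
x=12: even, count = 176*2+12 = 364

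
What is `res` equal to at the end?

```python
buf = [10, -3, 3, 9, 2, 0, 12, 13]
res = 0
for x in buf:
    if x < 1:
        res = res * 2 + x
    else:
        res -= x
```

-99

x=10: not <1, res = 0-10 = -10
x=-3: <1, res = (-10)*2+(-3) = -23
x=3: not <1, res = (-23)-3 = -26
x=9: not <1, res = (-26)-9 = -35
x=2: not <1, res = (-35)-2 = -37
x=0: <1, res = (-37)*2+0 = -74
x=12: not <1, res = (-74)-12 = -86
x=13: not <1, res = (-86)-13 = -99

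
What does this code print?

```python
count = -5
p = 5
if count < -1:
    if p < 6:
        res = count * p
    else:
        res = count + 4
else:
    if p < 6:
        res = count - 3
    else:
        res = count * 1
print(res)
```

-25

count=-5, p=5
count < -1 is True; p < 6 is True
→ res = count * p = -25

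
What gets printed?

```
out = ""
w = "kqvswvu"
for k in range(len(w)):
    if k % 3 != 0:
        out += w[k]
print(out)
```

k=0: skip
k=1: add 'q' → 'q'
k=2: add 'v' → 'qv'
k=3: skip
k=4: add 'w' → 'qvw'
k=5: add 'v' → 'qvwv'
k=6: skip

qvwv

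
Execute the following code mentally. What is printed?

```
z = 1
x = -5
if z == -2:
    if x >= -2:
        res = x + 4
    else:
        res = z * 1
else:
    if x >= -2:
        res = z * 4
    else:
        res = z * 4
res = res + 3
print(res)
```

7

z=1, x=-5
z == -2 is False; x >= -2 is False
→ res = z * 4 = 4
res = 4+3 = 7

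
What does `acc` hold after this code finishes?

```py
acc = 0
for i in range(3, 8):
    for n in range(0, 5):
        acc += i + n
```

i=3,n=0: acc = 0+3 = 3
i=3,n=1: acc = 3+4 = 7
i=3,n=2: acc = 7+5 = 12
i=3,n=3: acc = 12+6 = 18
i=3,n=4: acc = 18+7 = 25
i=4,n=0: acc = 25+4 = 29
i=4,n=1: acc = 29+5 = 34
i=4,n=2: acc = 34+6 = 40
i=4,n=3: acc = 40+7 = 47
i=4,n=4: acc = 47+8 = 55
i=5,n=0: acc = 55+5 = 60
i=5,n=1: acc = 60+6 = 66
i=5,n=2: acc = 66+7 = 73
i=5,n=3: acc = 73+8 = 81
i=5,n=4: acc = 81+9 = 90
i=6,n=0: acc = 90+6 = 96
i=6,n=1: acc = 96+7 = 103
i=6,n=2: acc = 103+8 = 111
i=6,n=3: acc = 111+9 = 120
i=6,n=4: acc = 120+10 = 130
i=7,n=0: acc = 130+7 = 137
i=7,n=1: acc = 137+8 = 145
i=7,n=2: acc = 145+9 = 154
i=7,n=3: acc = 154+10 = 164
i=7,n=4: acc = 164+11 = 175

175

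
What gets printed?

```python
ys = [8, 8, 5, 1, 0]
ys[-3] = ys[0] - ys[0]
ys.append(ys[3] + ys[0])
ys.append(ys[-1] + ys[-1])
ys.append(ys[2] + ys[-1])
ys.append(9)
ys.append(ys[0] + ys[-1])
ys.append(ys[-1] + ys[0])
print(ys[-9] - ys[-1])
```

-25

ys[-3] = ys[0]-ys[0] = 8-8 = 0 → [8, 8, 0, 1, 0]
append ys[3]+ys[0] = 1+8 = 9 → [8, 8, 0, 1, 0, 9]
append ys[-1]+ys[-1] = 9+9 = 18 → [8, 8, 0, 1, 0, 9, 18]
append ys[2]+ys[-1] = 0+18 = 18 → [8, 8, 0, 1, 0, 9, 18, 18]
append 9 → [8, 8, 0, 1, 0, 9, 18, 18, 9]
append ys[0]+ys[-1] = 8+9 = 17 → [8, 8, 0, 1, 0, 9, 18, 18, 9, 17]
append ys[-1]+ys[0] = 17+8 = 25 → [8, 8, 0, 1, 0, 9, 18, 18, 9, 17, 25]
ys[-9]-ys[-1] = 0-25 = -25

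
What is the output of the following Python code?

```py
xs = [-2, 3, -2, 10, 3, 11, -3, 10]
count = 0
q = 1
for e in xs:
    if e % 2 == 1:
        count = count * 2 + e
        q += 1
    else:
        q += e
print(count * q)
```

1155

e=-2: not odd; q=-1
e=3: odd, count = 0*2+3 = 3; q=0
e=-2: not odd; q=-2
e=10: not odd; q=8
e=3: odd, count = 3*2+3 = 9; q=9
e=11: odd, count = 9*2+11 = 29; q=10
e=-3: odd, count = 29*2+(-3) = 55; q=11
e=10: not odd; q=21
count*q = 55*21 = 1155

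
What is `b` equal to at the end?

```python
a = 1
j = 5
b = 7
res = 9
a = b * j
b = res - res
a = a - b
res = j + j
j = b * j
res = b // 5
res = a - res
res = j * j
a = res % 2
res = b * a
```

a = 7*5 = 35
b = 9-9 = 0
a = 35-0 = 35
res = 5+5 = 10
j = 0*5 = 0
res = 0//5 = 0
res = 35-0 = 35
res = 0*0 = 0
a = 0%2 = 0
res = 0*0 = 0

0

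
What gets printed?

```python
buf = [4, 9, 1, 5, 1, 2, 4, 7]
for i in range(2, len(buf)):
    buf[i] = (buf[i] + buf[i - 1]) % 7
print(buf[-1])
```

i=2: buf[2] = (1+9)%7 = 3 → [4, 9, 3, 5, 1, 2, 4, 7]
i=3: buf[3] = (5+3)%7 = 1 → [4, 9, 3, 1, 1, 2, 4, 7]
i=4: buf[4] = (1+1)%7 = 2 → [4, 9, 3, 1, 2, 2, 4, 7]
i=5: buf[5] = (2+2)%7 = 4 → [4, 9, 3, 1, 2, 4, 4, 7]
i=6: buf[6] = (4+4)%7 = 1 → [4, 9, 3, 1, 2, 4, 1, 7]
i=7: buf[7] = (7+1)%7 = 1 → [4, 9, 3, 1, 2, 4, 1, 1]

1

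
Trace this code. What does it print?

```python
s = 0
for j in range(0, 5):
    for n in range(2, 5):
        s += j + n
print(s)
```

75

j=0,n=2: s = 0+2 = 2
j=0,n=3: s = 2+3 = 5
j=0,n=4: s = 5+4 = 9
j=1,n=2: s = 9+3 = 12
j=1,n=3: s = 12+4 = 16
j=1,n=4: s = 16+5 = 21
j=2,n=2: s = 21+4 = 25
j=2,n=3: s = 25+5 = 30
j=2,n=4: s = 30+6 = 36
j=3,n=2: s = 36+5 = 41
j=3,n=3: s = 41+6 = 47
j=3,n=4: s = 47+7 = 54
j=4,n=2: s = 54+6 = 60
j=4,n=3: s = 60+7 = 67
j=4,n=4: s = 67+8 = 75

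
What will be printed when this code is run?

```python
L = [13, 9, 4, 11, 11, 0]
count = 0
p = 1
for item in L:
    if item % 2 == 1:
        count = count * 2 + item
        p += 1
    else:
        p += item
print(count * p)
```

1557

item=13: odd, count = 0*2+13 = 13; p=2
item=9: odd, count = 13*2+9 = 35; p=3
item=4: not odd; p=7
item=11: odd, count = 35*2+11 = 81; p=8
item=11: odd, count = 81*2+11 = 173; p=9
item=0: not odd; p=9
count*p = 173*9 = 1557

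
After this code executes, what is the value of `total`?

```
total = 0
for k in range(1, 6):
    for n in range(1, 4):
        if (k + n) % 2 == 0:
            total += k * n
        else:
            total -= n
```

34

k=1,n=1: even sum, total = 0+1 = 1
k=1,n=2: odd sum, total = 1-2 = -1
k=1,n=3: even sum, total = (-1)+3 = 2
k=2,n=1: odd sum, total = 2-1 = 1
k=2,n=2: even sum, total = 1+4 = 5
k=2,n=3: odd sum, total = 5-3 = 2
k=3,n=1: even sum, total = 2+3 = 5
k=3,n=2: odd sum, total = 5-2 = 3
k=3,n=3: even sum, total = 3+9 = 12
k=4,n=1: odd sum, total = 12-1 = 11
k=4,n=2: even sum, total = 11+8 = 19
k=4,n=3: odd sum, total = 19-3 = 16
k=5,n=1: even sum, total = 16+5 = 21
k=5,n=2: odd sum, total = 21-2 = 19
k=5,n=3: even sum, total = 19+15 = 34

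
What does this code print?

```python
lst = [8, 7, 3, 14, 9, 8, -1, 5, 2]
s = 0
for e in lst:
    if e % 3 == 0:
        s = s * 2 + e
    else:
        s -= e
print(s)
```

-87

e=8: not %3==0, s = 0-8 = -8
e=7: not %3==0, s = (-8)-7 = -15
e=3: %3==0, s = (-15)*2+3 = -27
e=14: not %3==0, s = (-27)-14 = -41
e=9: %3==0, s = (-41)*2+9 = -73
e=8: not %3==0, s = (-73)-8 = -81
e=-1: not %3==0, s = (-81)-(-1) = -80
e=5: not %3==0, s = (-80)-5 = -85
e=2: not %3==0, s = (-85)-2 = -87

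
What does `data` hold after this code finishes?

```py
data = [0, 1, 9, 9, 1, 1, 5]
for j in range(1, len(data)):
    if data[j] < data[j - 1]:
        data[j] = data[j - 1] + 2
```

j=1: 1>=0, unchanged → [0, 1, 9, 9, 1, 1, 5]
j=2: 9>=1, unchanged → [0, 1, 9, 9, 1, 1, 5]
j=3: 9>=9, unchanged → [0, 1, 9, 9, 1, 1, 5]
j=4: 1<9, data[4] = 9+2 = 11 → [0, 1, 9, 9, 11, 1, 5]
j=5: 1<11, data[5] = 11+2 = 13 → [0, 1, 9, 9, 11, 13, 5]
j=6: 5<13, data[6] = 13+2 = 15 → [0, 1, 9, 9, 11, 13, 15]

[0, 1, 9, 9, 11, 13, 15]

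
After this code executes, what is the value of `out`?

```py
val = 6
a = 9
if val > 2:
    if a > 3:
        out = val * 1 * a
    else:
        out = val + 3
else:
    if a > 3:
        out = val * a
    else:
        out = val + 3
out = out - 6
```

48

val=6, a=9
val > 2 is True; a > 3 is True
→ out = val * 1 * a = 54
out = 54-6 = 48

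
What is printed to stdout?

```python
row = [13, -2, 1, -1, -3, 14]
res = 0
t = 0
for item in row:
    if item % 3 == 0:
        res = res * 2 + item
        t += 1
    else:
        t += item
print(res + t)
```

item=13: not %3==0; t=13
item=-2: not %3==0; t=11
item=1: not %3==0; t=12
item=-1: not %3==0; t=11
item=-3: %3==0, res = 0*2+(-3) = -3; t=12
item=14: not %3==0; t=26
res+t = (-3)+26 = 23

23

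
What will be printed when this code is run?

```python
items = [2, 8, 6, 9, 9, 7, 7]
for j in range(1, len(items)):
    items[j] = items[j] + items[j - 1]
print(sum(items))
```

j=1: items[1] = 8+2 = 10 → [2, 10, 6, 9, 9, 7, 7]
j=2: items[2] = 6+10 = 16 → [2, 10, 16, 9, 9, 7, 7]
j=3: items[3] = 9+16 = 25 → [2, 10, 16, 25, 9, 7, 7]
j=4: items[4] = 9+25 = 34 → [2, 10, 16, 25, 34, 7, 7]
j=5: items[5] = 7+34 = 41 → [2, 10, 16, 25, 34, 41, 7]
j=6: items[6] = 7+41 = 48 → [2, 10, 16, 25, 34, 41, 48]
sum = 176

176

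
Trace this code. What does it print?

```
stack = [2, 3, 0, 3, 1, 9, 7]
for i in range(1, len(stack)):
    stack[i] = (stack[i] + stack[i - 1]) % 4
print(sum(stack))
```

i=1: stack[1] = (3+2)%4 = 1 → [2, 1, 0, 3, 1, 9, 7]
i=2: stack[2] = (0+1)%4 = 1 → [2, 1, 1, 3, 1, 9, 7]
i=3: stack[3] = (3+1)%4 = 0 → [2, 1, 1, 0, 1, 9, 7]
i=4: stack[4] = (1+0)%4 = 1 → [2, 1, 1, 0, 1, 9, 7]
i=5: stack[5] = (9+1)%4 = 2 → [2, 1, 1, 0, 1, 2, 7]
i=6: stack[6] = (7+2)%4 = 1 → [2, 1, 1, 0, 1, 2, 1]
sum = 8

8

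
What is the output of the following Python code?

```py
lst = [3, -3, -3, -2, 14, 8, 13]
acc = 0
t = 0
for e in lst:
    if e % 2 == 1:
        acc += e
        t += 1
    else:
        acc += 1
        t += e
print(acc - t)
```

-11

e=3: odd, acc = 0+3 = 3; t=1
e=-3: odd, acc = 3+(-3) = 0; t=2
e=-3: odd, acc = 0+(-3) = -3; t=3
e=-2: not odd, acc = (-3)+1 = -2; t=1
e=14: not odd, acc = (-2)+1 = -1; t=15
e=8: not odd, acc = (-1)+1 = 0; t=23
e=13: odd, acc = 0+13 = 13; t=24
acc-t = 13-24 = -11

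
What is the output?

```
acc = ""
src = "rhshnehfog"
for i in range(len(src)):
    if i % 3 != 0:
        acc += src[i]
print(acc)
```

i=0: skip
i=1: add 'h' → 'h'
i=2: add 's' → 'hs'
i=3: skip
i=4: add 'n' → 'hsn'
i=5: add 'e' → 'hsne'
i=6: skip
i=7: add 'f' → 'hsnef'
i=8: add 'o' → 'hsnefo'
i=9: skip

hsnefo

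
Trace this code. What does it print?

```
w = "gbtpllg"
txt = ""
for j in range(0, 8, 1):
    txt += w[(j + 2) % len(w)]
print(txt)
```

j=0: add w[2]='t' → 't'
j=1: add w[3]='p' → 'tp'
j=2: add w[4]='l' → 'tpl'
j=3: add w[5]='l' → 'tpll'
j=4: add w[6]='g' → 'tpllg'
j=5: add w[0]='g' → 'tpllgg'
j=6: add w[1]='b' → 'tpllggb'
j=7: add w[2]='t' → 'tpllggbt'

tpllggbt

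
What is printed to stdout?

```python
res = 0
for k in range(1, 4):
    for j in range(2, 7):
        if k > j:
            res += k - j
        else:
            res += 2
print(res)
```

k=1,j=2: not 1>2, res = 0+2 = 2
k=1,j=3: not 1>3, res = 2+2 = 4
k=1,j=4: not 1>4, res = 4+2 = 6
k=1,j=5: not 1>5, res = 6+2 = 8
k=1,j=6: not 1>6, res = 8+2 = 10
k=2,j=2: not 2>2, res = 10+2 = 12
k=2,j=3: not 2>3, res = 12+2 = 14
k=2,j=4: not 2>4, res = 14+2 = 16
k=2,j=5: not 2>5, res = 16+2 = 18
k=2,j=6: not 2>6, res = 18+2 = 20
k=3,j=2: 3>2, res = 20+1 = 21
k=3,j=3: not 3>3, res = 21+2 = 23
k=3,j=4: not 3>4, res = 23+2 = 25
k=3,j=5: not 3>5, res = 25+2 = 27
k=3,j=6: not 3>6, res = 27+2 = 29

29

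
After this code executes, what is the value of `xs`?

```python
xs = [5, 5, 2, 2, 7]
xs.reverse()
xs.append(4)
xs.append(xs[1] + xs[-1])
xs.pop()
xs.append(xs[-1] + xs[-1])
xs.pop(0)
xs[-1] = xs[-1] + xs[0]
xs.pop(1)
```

reverse → [7, 2, 2, 5, 5]
append 4 → [7, 2, 2, 5, 5, 4]
append xs[1]+xs[-1] = 2+4 = 6 → [7, 2, 2, 5, 5, 4, 6]
pop() removes 6 → [7, 2, 2, 5, 5, 4]
append xs[-1]+xs[-1] = 4+4 = 8 → [7, 2, 2, 5, 5, 4, 8]
pop(0) removes 7 → [2, 2, 5, 5, 4, 8]
xs[-1] = xs[-1]+xs[0] = 8+2 = 10 → [2, 2, 5, 5, 4, 10]
pop(1) removes 2 → [2, 5, 5, 4, 10]

[2, 5, 5, 4, 10]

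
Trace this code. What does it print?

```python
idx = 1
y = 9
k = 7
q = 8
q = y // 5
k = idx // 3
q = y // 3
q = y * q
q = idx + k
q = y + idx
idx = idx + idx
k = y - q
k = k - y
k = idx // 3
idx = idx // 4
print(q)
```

q = 9//5 = 1
k = 1//3 = 0
q = 9//3 = 3
q = 9*3 = 27
q = 1+0 = 1
q = 9+1 = 10
idx = 1+1 = 2
k = 9-10 = -1
k = (-1)-9 = -10
k = 2//3 = 0
idx = 2//4 = 0

10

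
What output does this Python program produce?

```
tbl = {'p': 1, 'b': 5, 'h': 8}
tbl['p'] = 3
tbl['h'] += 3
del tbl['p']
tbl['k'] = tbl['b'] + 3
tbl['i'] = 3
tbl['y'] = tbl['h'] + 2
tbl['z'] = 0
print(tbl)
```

{'b': 5, 'h': 11, 'k': 8, 'i': 3, 'y': 13, 'z': 0}

tbl['p'] = 3 → {'p': 3, 'b': 5, 'h': 8}
tbl['h'] = 8+3 = 11 → {'p': 3, 'b': 5, 'h': 11}
del 'p' → {'b': 5, 'h': 11}
tbl['k'] = tbl['b']+3 = 8 → {'b': 5, 'h': 11, 'k': 8}
tbl['i'] = 3 → {'b': 5, 'h': 11, 'k': 8, 'i': 3}
tbl['y'] = tbl['h']+2 = 13 → {'b': 5, 'h': 11, 'k': 8, 'i': 3, 'y': 13}
tbl['z'] = 0 → {'b': 5, 'h': 11, 'k': 8, 'i': 3, 'y': 13, 'z': 0}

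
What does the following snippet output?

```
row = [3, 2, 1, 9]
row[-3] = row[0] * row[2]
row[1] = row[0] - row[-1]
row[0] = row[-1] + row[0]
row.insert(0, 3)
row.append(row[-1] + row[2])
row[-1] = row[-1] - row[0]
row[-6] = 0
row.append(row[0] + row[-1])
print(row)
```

[0, 12, -6, 1, 9, 0, 0]

row[-3] = row[0]*row[2] = 3*1 = 3 → [3, 3, 1, 9]
row[1] = row[0]-row[-1] = 3-9 = -6 → [3, -6, 1, 9]
row[0] = row[-1]+row[0] = 9+3 = 12 → [12, -6, 1, 9]
insert 3 at 0 → [3, 12, -6, 1, 9]
append row[-1]+row[2] = 9+(-6) = 3 → [3, 12, -6, 1, 9, 3]
row[-1] = row[-1]-row[0] = 3-3 = 0 → [3, 12, -6, 1, 9, 0]
row[-6] = 0 → [0, 12, -6, 1, 9, 0]
append row[0]+row[-1] = 0+0 = 0 → [0, 12, -6, 1, 9, 0, 0]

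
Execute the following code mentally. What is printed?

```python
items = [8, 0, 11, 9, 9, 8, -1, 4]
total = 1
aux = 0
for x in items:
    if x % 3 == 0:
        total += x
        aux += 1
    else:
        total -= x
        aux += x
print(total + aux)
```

22

x=8: not %3==0, total = 1-8 = -7; aux=8
x=0: %3==0, total = (-7)+0 = -7; aux=9
x=11: not %3==0, total = (-7)-11 = -18; aux=20
x=9: %3==0, total = (-18)+9 = -9; aux=21
x=9: %3==0, total = (-9)+9 = 0; aux=22
x=8: not %3==0, total = 0-8 = -8; aux=30
x=-1: not %3==0, total = (-8)-(-1) = -7; aux=29
x=4: not %3==0, total = (-7)-4 = -11; aux=33
total+aux = (-11)+33 = 22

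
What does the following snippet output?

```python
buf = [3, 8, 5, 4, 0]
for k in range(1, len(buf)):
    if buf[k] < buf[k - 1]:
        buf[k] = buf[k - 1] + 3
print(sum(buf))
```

53

k=1: 8>=3, unchanged → [3, 8, 5, 4, 0]
k=2: 5<8, buf[2] = 8+3 = 11 → [3, 8, 11, 4, 0]
k=3: 4<11, buf[3] = 11+3 = 14 → [3, 8, 11, 14, 0]
k=4: 0<14, buf[4] = 14+3 = 17 → [3, 8, 11, 14, 17]
sum = 53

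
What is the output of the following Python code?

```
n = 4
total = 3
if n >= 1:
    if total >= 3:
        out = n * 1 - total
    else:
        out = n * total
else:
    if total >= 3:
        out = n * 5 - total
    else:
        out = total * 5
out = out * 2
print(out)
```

n=4, total=3
n >= 1 is True; total >= 3 is True
→ out = n * 1 - total = 1
out = 1*2 = 2

2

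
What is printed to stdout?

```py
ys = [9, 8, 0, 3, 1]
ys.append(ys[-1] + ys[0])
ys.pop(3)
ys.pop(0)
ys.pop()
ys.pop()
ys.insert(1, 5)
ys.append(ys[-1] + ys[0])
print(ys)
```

append ys[-1]+ys[0] = 1+9 = 10 → [9, 8, 0, 3, 1, 10]
pop(3) removes 3 → [9, 8, 0, 1, 10]
pop(0) removes 9 → [8, 0, 1, 10]
pop() removes 10 → [8, 0, 1]
pop() removes 1 → [8, 0]
insert 5 at 1 → [8, 5, 0]
append ys[-1]+ys[0] = 0+8 = 8 → [8, 5, 0, 8]

[8, 5, 0, 8]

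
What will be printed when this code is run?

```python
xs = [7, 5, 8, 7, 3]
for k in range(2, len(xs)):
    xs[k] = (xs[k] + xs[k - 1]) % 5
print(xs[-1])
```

3

k=2: xs[2] = (8+5)%5 = 3 → [7, 5, 3, 7, 3]
k=3: xs[3] = (7+3)%5 = 0 → [7, 5, 3, 0, 3]
k=4: xs[4] = (3+0)%5 = 3 → [7, 5, 3, 0, 3]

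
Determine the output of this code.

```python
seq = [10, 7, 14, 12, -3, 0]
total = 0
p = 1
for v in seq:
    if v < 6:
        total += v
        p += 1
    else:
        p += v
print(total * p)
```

v=10: not <6; p=11
v=7: not <6; p=18
v=14: not <6; p=32
v=12: not <6; p=44
v=-3: <6, total = 0+(-3) = -3; p=45
v=0: <6, total = (-3)+0 = -3; p=46
total*p = (-3)*46 = -138

-138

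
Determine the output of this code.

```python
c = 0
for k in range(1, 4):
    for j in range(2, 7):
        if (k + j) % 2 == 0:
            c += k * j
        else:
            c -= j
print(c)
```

k=1,j=2: odd sum, c = 0-2 = -2
k=1,j=3: even sum, c = (-2)+3 = 1
k=1,j=4: odd sum, c = 1-4 = -3
k=1,j=5: even sum, c = (-3)+5 = 2
k=1,j=6: odd sum, c = 2-6 = -4
k=2,j=2: even sum, c = (-4)+4 = 0
k=2,j=3: odd sum, c = 0-3 = -3
k=2,j=4: even sum, c = (-3)+8 = 5
k=2,j=5: odd sum, c = 5-5 = 0
k=2,j=6: even sum, c = 0+12 = 12
k=3,j=2: odd sum, c = 12-2 = 10
k=3,j=3: even sum, c = 10+9 = 19
k=3,j=4: odd sum, c = 19-4 = 15
k=3,j=5: even sum, c = 15+15 = 30
k=3,j=6: odd sum, c = 30-6 = 24

24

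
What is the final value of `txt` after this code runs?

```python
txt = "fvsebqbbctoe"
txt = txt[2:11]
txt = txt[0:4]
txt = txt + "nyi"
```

'sebqnyi'

slice [2:11] → 'sebqbbcto'
slice [0:4] → 'sebq'
+ 'nyi' → 'sebqnyi'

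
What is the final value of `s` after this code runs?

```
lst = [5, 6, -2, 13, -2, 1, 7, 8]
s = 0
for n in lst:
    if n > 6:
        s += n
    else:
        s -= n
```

20

n=5: not >6, s = 0-5 = -5
n=6: not >6, s = (-5)-6 = -11
n=-2: not >6, s = (-11)-(-2) = -9
n=13: >6, s = (-9)+13 = 4
n=-2: not >6, s = 4-(-2) = 6
n=1: not >6, s = 6-1 = 5
n=7: >6, s = 5+7 = 12
n=8: >6, s = 12+8 = 20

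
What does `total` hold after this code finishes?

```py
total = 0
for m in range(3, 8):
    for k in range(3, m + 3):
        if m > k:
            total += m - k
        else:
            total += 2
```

50

m=3,k=3: not 3>3, total = 0+2 = 2
m=3,k=4: not 3>4, total = 2+2 = 4
m=3,k=5: not 3>5, total = 4+2 = 6
m=4,k=3: 4>3, total = 6+1 = 7
m=4,k=4: not 4>4, total = 7+2 = 9
m=4,k=5: not 4>5, total = 9+2 = 11
m=4,k=6: not 4>6, total = 11+2 = 13
m=5,k=3: 5>3, total = 13+2 = 15
m=5,k=4: 5>4, total = 15+1 = 16
m=5,k=5: not 5>5, total = 16+2 = 18
m=5,k=6: not 5>6, total = 18+2 = 20
m=5,k=7: not 5>7, total = 20+2 = 22
m=6,k=3: 6>3, total = 22+3 = 25
m=6,k=4: 6>4, total = 25+2 = 27
m=6,k=5: 6>5, total = 27+1 = 28
m=6,k=6: not 6>6, total = 28+2 = 30
m=6,k=7: not 6>7, total = 30+2 = 32
m=6,k=8: not 6>8, total = 32+2 = 34
m=7,k=3: 7>3, total = 34+4 = 38
m=7,k=4: 7>4, total = 38+3 = 41
m=7,k=5: 7>5, total = 41+2 = 43
m=7,k=6: 7>6, total = 43+1 = 44
m=7,k=7: not 7>7, total = 44+2 = 46
m=7,k=8: not 7>8, total = 46+2 = 48
m=7,k=9: not 7>9, total = 48+2 = 50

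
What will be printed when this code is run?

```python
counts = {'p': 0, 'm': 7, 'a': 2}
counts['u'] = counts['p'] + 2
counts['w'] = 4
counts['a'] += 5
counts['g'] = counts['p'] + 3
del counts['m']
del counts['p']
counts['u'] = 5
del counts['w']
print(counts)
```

counts['u'] = counts['p']+2 = 2 → {'p': 0, 'm': 7, 'a': 2, 'u': 2}
counts['w'] = 4 → {'p': 0, 'm': 7, 'a': 2, 'u': 2, 'w': 4}
counts['a'] = 2+5 = 7 → {'p': 0, 'm': 7, 'a': 7, 'u': 2, 'w': 4}
counts['g'] = counts['p']+3 = 3 → {'p': 0, 'm': 7, 'a': 7, 'u': 2, 'w': 4, 'g': 3}
del 'm' → {'p': 0, 'a': 7, 'u': 2, 'w': 4, 'g': 3}
del 'p' → {'a': 7, 'u': 2, 'w': 4, 'g': 3}
counts['u'] = 5 → {'a': 7, 'u': 5, 'w': 4, 'g': 3}
del 'w' → {'a': 7, 'u': 5, 'g': 3}

{'a': 7, 'u': 5, 'g': 3}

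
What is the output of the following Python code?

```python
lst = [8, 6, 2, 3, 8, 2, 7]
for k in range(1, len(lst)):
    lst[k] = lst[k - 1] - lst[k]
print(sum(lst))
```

k=1: lst[1] = 8-6 = 2 → [8, 2, 2, 3, 8, 2, 7]
k=2: lst[2] = 2-2 = 0 → [8, 2, 0, 3, 8, 2, 7]
k=3: lst[3] = 0-3 = -3 → [8, 2, 0, -3, 8, 2, 7]
k=4: lst[4] = (-3)-8 = -11 → [8, 2, 0, -3, -11, 2, 7]
k=5: lst[5] = (-11)-2 = -13 → [8, 2, 0, -3, -11, -13, 7]
k=6: lst[6] = (-13)-7 = -20 → [8, 2, 0, -3, -11, -13, -20]
sum = -37

-37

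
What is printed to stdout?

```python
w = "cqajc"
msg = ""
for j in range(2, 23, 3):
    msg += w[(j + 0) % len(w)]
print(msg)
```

acjqcac

j=2: add w[2]='a' → 'a'
j=5: add w[0]='c' → 'ac'
j=8: add w[3]='j' → 'acj'
j=11: add w[1]='q' → 'acjq'
j=14: add w[4]='c' → 'acjqc'
j=17: add w[2]='a' → 'acjqca'
j=20: add w[0]='c' → 'acjqcac'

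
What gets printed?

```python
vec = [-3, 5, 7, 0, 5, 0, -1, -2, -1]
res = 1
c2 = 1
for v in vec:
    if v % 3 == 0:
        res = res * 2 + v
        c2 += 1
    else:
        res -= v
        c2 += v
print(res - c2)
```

v=-3: %3==0, res = 1*2+(-3) = -1; c2=2
v=5: not %3==0, res = (-1)-5 = -6; c2=7
v=7: not %3==0, res = (-6)-7 = -13; c2=14
v=0: %3==0, res = (-13)*2+0 = -26; c2=15
v=5: not %3==0, res = (-26)-5 = -31; c2=20
v=0: %3==0, res = (-31)*2+0 = -62; c2=21
v=-1: not %3==0, res = (-62)-(-1) = -61; c2=20
v=-2: not %3==0, res = (-61)-(-2) = -59; c2=18
v=-1: not %3==0, res = (-59)-(-1) = -58; c2=17
res-c2 = (-58)-17 = -75

-75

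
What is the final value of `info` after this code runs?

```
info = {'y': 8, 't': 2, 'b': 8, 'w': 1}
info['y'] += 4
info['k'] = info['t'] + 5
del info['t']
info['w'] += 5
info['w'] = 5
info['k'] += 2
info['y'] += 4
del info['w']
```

{'y': 16, 'b': 8, 'k': 9}

info['y'] = 8+4 = 12 → {'y': 12, 't': 2, 'b': 8, 'w': 1}
info['k'] = info['t']+5 = 7 → {'y': 12, 't': 2, 'b': 8, 'w': 1, 'k': 7}
del 't' → {'y': 12, 'b': 8, 'w': 1, 'k': 7}
info['w'] = 1+5 = 6 → {'y': 12, 'b': 8, 'w': 6, 'k': 7}
info['w'] = 5 → {'y': 12, 'b': 8, 'w': 5, 'k': 7}
info['k'] = 7+2 = 9 → {'y': 12, 'b': 8, 'w': 5, 'k': 9}
info['y'] = 12+4 = 16 → {'y': 16, 'b': 8, 'w': 5, 'k': 9}
del 'w' → {'y': 16, 'b': 8, 'k': 9}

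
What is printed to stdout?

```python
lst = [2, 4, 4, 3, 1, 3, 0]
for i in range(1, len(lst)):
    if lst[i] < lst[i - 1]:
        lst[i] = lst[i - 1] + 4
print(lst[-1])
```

i=1: 4>=2, unchanged → [2, 4, 4, 3, 1, 3, 0]
i=2: 4>=4, unchanged → [2, 4, 4, 3, 1, 3, 0]
i=3: 3<4, lst[3] = 4+4 = 8 → [2, 4, 4, 8, 1, 3, 0]
i=4: 1<8, lst[4] = 8+4 = 12 → [2, 4, 4, 8, 12, 3, 0]
i=5: 3<12, lst[5] = 12+4 = 16 → [2, 4, 4, 8, 12, 16, 0]
i=6: 0<16, lst[6] = 16+4 = 20 → [2, 4, 4, 8, 12, 16, 20]

20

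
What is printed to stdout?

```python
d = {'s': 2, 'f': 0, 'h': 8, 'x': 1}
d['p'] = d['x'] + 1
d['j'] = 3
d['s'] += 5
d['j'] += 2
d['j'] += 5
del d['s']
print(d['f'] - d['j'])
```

-10

d['p'] = d['x']+1 = 2 → {'s': 2, 'f': 0, 'h': 8, 'x': 1, 'p': 2}
d['j'] = 3 → {'s': 2, 'f': 0, 'h': 8, 'x': 1, 'p': 2, 'j': 3}
d['s'] = 2+5 = 7 → {'s': 7, 'f': 0, 'h': 8, 'x': 1, 'p': 2, 'j': 3}
d['j'] = 3+2 = 5 → {'s': 7, 'f': 0, 'h': 8, 'x': 1, 'p': 2, 'j': 5}
d['j'] = 5+5 = 10 → {'s': 7, 'f': 0, 'h': 8, 'x': 1, 'p': 2, 'j': 10}
del 's' → {'f': 0, 'h': 8, 'x': 1, 'p': 2, 'j': 10}
d['f']-d['j'] = 0-10 = -10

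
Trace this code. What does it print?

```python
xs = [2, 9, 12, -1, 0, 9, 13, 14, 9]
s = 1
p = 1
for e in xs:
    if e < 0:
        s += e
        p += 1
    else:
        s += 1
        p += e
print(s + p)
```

e=2: not <0, s = 1+1 = 2; p=3
e=9: not <0, s = 2+1 = 3; p=12
e=12: not <0, s = 3+1 = 4; p=24
e=-1: <0, s = 4+(-1) = 3; p=25
e=0: not <0, s = 3+1 = 4; p=25
e=9: not <0, s = 4+1 = 5; p=34
e=13: not <0, s = 5+1 = 6; p=47
e=14: not <0, s = 6+1 = 7; p=61
e=9: not <0, s = 7+1 = 8; p=70
s+p = 8+70 = 78

78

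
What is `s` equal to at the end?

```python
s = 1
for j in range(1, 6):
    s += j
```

j=1: s = 1+1 = 2
j=2: s = 2+2 = 4
j=3: s = 4+3 = 7
j=4: s = 7+4 = 11
j=5: s = 11+5 = 16

16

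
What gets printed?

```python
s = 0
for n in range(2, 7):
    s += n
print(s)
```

20

n=2: s = 0+2 = 2
n=3: s = 2+3 = 5
n=4: s = 5+4 = 9
n=5: s = 9+5 = 14
n=6: s = 14+6 = 20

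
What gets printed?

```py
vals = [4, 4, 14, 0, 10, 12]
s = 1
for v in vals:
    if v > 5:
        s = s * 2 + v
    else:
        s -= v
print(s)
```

v=4: not >5, s = 1-4 = -3
v=4: not >5, s = (-3)-4 = -7
v=14: >5, s = (-7)*2+14 = 0
v=0: not >5, s = 0-0 = 0
v=10: >5, s = 0*2+10 = 10
v=12: >5, s = 10*2+12 = 32

32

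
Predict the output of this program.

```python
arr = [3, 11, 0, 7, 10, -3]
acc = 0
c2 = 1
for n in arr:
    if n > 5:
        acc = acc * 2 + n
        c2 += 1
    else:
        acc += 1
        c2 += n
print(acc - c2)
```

77

n=3: not >5, acc = 0+1 = 1; c2=4
n=11: >5, acc = 1*2+11 = 13; c2=5
n=0: not >5, acc = 13+1 = 14; c2=5
n=7: >5, acc = 14*2+7 = 35; c2=6
n=10: >5, acc = 35*2+10 = 80; c2=7
n=-3: not >5, acc = 80+1 = 81; c2=4
acc-c2 = 81-4 = 77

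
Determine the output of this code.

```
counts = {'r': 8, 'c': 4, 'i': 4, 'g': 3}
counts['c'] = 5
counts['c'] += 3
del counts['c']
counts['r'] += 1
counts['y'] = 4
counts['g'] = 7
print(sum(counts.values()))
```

counts['c'] = 5 → {'r': 8, 'c': 5, 'i': 4, 'g': 3}
counts['c'] = 5+3 = 8 → {'r': 8, 'c': 8, 'i': 4, 'g': 3}
del 'c' → {'r': 8, 'i': 4, 'g': 3}
counts['r'] = 8+1 = 9 → {'r': 9, 'i': 4, 'g': 3}
counts['y'] = 4 → {'r': 9, 'i': 4, 'g': 3, 'y': 4}
counts['g'] = 7 → {'r': 9, 'i': 4, 'g': 7, 'y': 4}
sum of values = 24

24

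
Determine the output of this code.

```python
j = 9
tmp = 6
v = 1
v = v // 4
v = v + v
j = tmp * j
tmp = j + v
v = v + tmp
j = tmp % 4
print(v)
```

54

v = 1//4 = 0
v = 0+0 = 0
j = 6*9 = 54
tmp = 54+0 = 54
v = 0+54 = 54
j = 54%4 = 2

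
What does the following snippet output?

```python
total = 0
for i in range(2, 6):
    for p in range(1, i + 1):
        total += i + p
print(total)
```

i=2,p=1: total = 0+3 = 3
i=2,p=2: total = 3+4 = 7
i=3,p=1: total = 7+4 = 11
i=3,p=2: total = 11+5 = 16
i=3,p=3: total = 16+6 = 22
i=4,p=1: total = 22+5 = 27
i=4,p=2: total = 27+6 = 33
i=4,p=3: total = 33+7 = 40
i=4,p=4: total = 40+8 = 48
i=5,p=1: total = 48+6 = 54
i=5,p=2: total = 54+7 = 61
i=5,p=3: total = 61+8 = 69
i=5,p=4: total = 69+9 = 78
i=5,p=5: total = 78+10 = 88

88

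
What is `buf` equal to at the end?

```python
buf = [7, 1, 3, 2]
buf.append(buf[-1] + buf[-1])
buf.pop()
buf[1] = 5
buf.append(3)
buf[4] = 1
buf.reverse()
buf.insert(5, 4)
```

append buf[-1]+buf[-1] = 2+2 = 4 → [7, 1, 3, 2, 4]
pop() removes 4 → [7, 1, 3, 2]
buf[1] = 5 → [7, 5, 3, 2]
append 3 → [7, 5, 3, 2, 3]
buf[4] = 1 → [7, 5, 3, 2, 1]
reverse → [1, 2, 3, 5, 7]
insert 4 at 5 → [1, 2, 3, 5, 7, 4]

[1, 2, 3, 5, 7, 4]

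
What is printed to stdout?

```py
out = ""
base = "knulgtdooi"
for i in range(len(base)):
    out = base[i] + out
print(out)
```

ioodtglunk

i=0: prepend 'k' → 'k'
i=1: prepend 'n' → 'nk'
i=2: prepend 'u' → 'unk'
i=3: prepend 'l' → 'lunk'
i=4: prepend 'g' → 'glunk'
i=5: prepend 't' → 'tglunk'
i=6: prepend 'd' → 'dtglunk'
i=7: prepend 'o' → 'odtglunk'
i=8: prepend 'o' → 'oodtglunk'
i=9: prepend 'i' → 'ioodtglunk'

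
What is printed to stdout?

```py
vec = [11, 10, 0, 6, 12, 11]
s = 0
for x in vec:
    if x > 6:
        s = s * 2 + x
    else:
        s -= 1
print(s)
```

x=11: >6, s = 0*2+11 = 11
x=10: >6, s = 11*2+10 = 32
x=0: not >6, s = 32-1 = 31
x=6: not >6, s = 31-1 = 30
x=12: >6, s = 30*2+12 = 72
x=11: >6, s = 72*2+11 = 155

155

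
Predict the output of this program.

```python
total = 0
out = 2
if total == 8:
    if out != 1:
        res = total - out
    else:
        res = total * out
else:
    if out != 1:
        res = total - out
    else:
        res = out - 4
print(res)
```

-2

total=0, out=2
total == 8 is False; out != 1 is True
→ res = total - out = -2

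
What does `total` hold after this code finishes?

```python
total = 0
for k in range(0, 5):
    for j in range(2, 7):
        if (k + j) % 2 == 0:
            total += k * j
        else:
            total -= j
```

56

k=0,j=2: even sum, total = 0+0 = 0
k=0,j=3: odd sum, total = 0-3 = -3
k=0,j=4: even sum, total = (-3)+0 = -3
k=0,j=5: odd sum, total = (-3)-5 = -8
k=0,j=6: even sum, total = (-8)+0 = -8
k=1,j=2: odd sum, total = (-8)-2 = -10
k=1,j=3: even sum, total = (-10)+3 = -7
k=1,j=4: odd sum, total = (-7)-4 = -11
k=1,j=5: even sum, total = (-11)+5 = -6
k=1,j=6: odd sum, total = (-6)-6 = -12
k=2,j=2: even sum, total = (-12)+4 = -8
k=2,j=3: odd sum, total = (-8)-3 = -11
k=2,j=4: even sum, total = (-11)+8 = -3
k=2,j=5: odd sum, total = (-3)-5 = -8
k=2,j=6: even sum, total = (-8)+12 = 4
k=3,j=2: odd sum, total = 4-2 = 2
k=3,j=3: even sum, total = 2+9 = 11
k=3,j=4: odd sum, total = 11-4 = 7
k=3,j=5: even sum, total = 7+15 = 22
k=3,j=6: odd sum, total = 22-6 = 16
k=4,j=2: even sum, total = 16+8 = 24
k=4,j=3: odd sum, total = 24-3 = 21
k=4,j=4: even sum, total = 21+16 = 37
k=4,j=5: odd sum, total = 37-5 = 32
k=4,j=6: even sum, total = 32+24 = 56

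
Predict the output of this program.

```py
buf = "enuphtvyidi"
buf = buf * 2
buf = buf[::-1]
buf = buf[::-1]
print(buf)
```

enuphtvyidienuphtvyidi

repeat ×2 → 'enuphtvyidienuphtvyidi'
reverse → 'idiyvthpuneidiyvthpune'
reverse → 'enuphtvyidienuphtvyidi'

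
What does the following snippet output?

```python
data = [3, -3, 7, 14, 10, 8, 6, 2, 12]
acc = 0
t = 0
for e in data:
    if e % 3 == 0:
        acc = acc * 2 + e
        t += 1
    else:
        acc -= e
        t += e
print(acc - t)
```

e=3: %3==0, acc = 0*2+3 = 3; t=1
e=-3: %3==0, acc = 3*2+(-3) = 3; t=2
e=7: not %3==0, acc = 3-7 = -4; t=9
e=14: not %3==0, acc = (-4)-14 = -18; t=23
e=10: not %3==0, acc = (-18)-10 = -28; t=33
e=8: not %3==0, acc = (-28)-8 = -36; t=41
e=6: %3==0, acc = (-36)*2+6 = -66; t=42
e=2: not %3==0, acc = (-66)-2 = -68; t=44
e=12: %3==0, acc = (-68)*2+12 = -124; t=45
acc-t = (-124)-45 = -169

-169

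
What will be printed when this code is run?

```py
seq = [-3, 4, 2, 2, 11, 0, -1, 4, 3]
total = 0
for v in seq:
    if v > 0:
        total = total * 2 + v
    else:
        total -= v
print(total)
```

427

v=-3: not >0, total = 0-(-3) = 3
v=4: >0, total = 3*2+4 = 10
v=2: >0, total = 10*2+2 = 22
v=2: >0, total = 22*2+2 = 46
v=11: >0, total = 46*2+11 = 103
v=0: not >0, total = 103-0 = 103
v=-1: not >0, total = 103-(-1) = 104
v=4: >0, total = 104*2+4 = 212
v=3: >0, total = 212*2+3 = 427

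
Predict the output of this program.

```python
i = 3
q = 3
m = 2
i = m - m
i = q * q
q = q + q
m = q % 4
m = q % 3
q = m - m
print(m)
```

0

i = 2-2 = 0
i = 3*3 = 9
q = 3+3 = 6
m = 6%4 = 2
m = 6%3 = 0
q = 0-0 = 0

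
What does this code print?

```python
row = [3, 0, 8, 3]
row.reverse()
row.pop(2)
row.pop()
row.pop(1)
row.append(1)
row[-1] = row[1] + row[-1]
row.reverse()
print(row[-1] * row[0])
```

6

reverse → [3, 8, 0, 3]
pop(2) removes 0 → [3, 8, 3]
pop() removes 3 → [3, 8]
pop(1) removes 8 → [3]
append 1 → [3, 1]
row[-1] = row[1]+row[-1] = 1+1 = 2 → [3, 2]
reverse → [2, 3]
row[-1]*row[0] = 3*2 = 6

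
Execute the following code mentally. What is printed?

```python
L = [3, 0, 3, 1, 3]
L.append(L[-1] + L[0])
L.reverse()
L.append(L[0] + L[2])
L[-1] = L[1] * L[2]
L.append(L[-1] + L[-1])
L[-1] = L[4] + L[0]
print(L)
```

append L[-1]+L[0] = 3+3 = 6 → [3, 0, 3, 1, 3, 6]
reverse → [6, 3, 1, 3, 0, 3]
append L[0]+L[2] = 6+1 = 7 → [6, 3, 1, 3, 0, 3, 7]
L[-1] = L[1]*L[2] = 3*1 = 3 → [6, 3, 1, 3, 0, 3, 3]
append L[-1]+L[-1] = 3+3 = 6 → [6, 3, 1, 3, 0, 3, 3, 6]
L[-1] = L[4]+L[0] = 0+6 = 6 → [6, 3, 1, 3, 0, 3, 3, 6]

[6, 3, 1, 3, 0, 3, 3, 6]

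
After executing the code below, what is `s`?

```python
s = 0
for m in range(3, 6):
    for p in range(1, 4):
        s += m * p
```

m=3,p=1: s = 0+3 = 3
m=3,p=2: s = 3+6 = 9
m=3,p=3: s = 9+9 = 18
m=4,p=1: s = 18+4 = 22
m=4,p=2: s = 22+8 = 30
m=4,p=3: s = 30+12 = 42
m=5,p=1: s = 42+5 = 47
m=5,p=2: s = 47+10 = 57
m=5,p=3: s = 57+15 = 72

72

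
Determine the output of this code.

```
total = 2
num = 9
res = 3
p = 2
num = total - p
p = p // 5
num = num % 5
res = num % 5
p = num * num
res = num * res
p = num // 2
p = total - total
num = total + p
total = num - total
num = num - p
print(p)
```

num = 2-2 = 0
p = 2//5 = 0
num = 0%5 = 0
res = 0%5 = 0
p = 0*0 = 0
res = 0*0 = 0
p = 0//2 = 0
p = 2-2 = 0
num = 2+0 = 2
total = 2-2 = 0
num = 2-0 = 2

0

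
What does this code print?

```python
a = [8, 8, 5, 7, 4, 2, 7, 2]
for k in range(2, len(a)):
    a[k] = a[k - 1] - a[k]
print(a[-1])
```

-19

k=2: a[2] = 8-5 = 3 → [8, 8, 3, 7, 4, 2, 7, 2]
k=3: a[3] = 3-7 = -4 → [8, 8, 3, -4, 4, 2, 7, 2]
k=4: a[4] = (-4)-4 = -8 → [8, 8, 3, -4, -8, 2, 7, 2]
k=5: a[5] = (-8)-2 = -10 → [8, 8, 3, -4, -8, -10, 7, 2]
k=6: a[6] = (-10)-7 = -17 → [8, 8, 3, -4, -8, -10, -17, 2]
k=7: a[7] = (-17)-2 = -19 → [8, 8, 3, -4, -8, -10, -17, -19]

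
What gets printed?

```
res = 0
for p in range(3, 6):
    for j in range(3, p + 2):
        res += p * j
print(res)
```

159

p=3,j=3: res = 0+9 = 9
p=3,j=4: res = 9+12 = 21
p=4,j=3: res = 21+12 = 33
p=4,j=4: res = 33+16 = 49
p=4,j=5: res = 49+20 = 69
p=5,j=3: res = 69+15 = 84
p=5,j=4: res = 84+20 = 104
p=5,j=5: res = 104+25 = 129
p=5,j=6: res = 129+30 = 159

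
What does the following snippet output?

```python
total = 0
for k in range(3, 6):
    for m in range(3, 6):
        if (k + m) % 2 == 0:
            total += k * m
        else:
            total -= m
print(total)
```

k=3,m=3: even sum, total = 0+9 = 9
k=3,m=4: odd sum, total = 9-4 = 5
k=3,m=5: even sum, total = 5+15 = 20
k=4,m=3: odd sum, total = 20-3 = 17
k=4,m=4: even sum, total = 17+16 = 33
k=4,m=5: odd sum, total = 33-5 = 28
k=5,m=3: even sum, total = 28+15 = 43
k=5,m=4: odd sum, total = 43-4 = 39
k=5,m=5: even sum, total = 39+25 = 64

64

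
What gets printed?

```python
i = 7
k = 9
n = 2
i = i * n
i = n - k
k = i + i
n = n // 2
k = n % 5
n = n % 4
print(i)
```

i = 7*2 = 14
i = 2-9 = -7
k = (-7)+(-7) = -14
n = 2//2 = 1
k = 1%5 = 1
n = 1%4 = 1

-7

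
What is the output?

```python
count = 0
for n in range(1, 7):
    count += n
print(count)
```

21

n=1: count = 0+1 = 1
n=2: count = 1+2 = 3
n=3: count = 3+3 = 6
n=4: count = 6+4 = 10
n=5: count = 10+5 = 15
n=6: count = 15+6 = 21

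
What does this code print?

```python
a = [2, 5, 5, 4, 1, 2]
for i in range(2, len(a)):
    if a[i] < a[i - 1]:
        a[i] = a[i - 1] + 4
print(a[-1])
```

17

i=2: 5>=5, unchanged → [2, 5, 5, 4, 1, 2]
i=3: 4<5, a[3] = 5+4 = 9 → [2, 5, 5, 9, 1, 2]
i=4: 1<9, a[4] = 9+4 = 13 → [2, 5, 5, 9, 13, 2]
i=5: 2<13, a[5] = 13+4 = 17 → [2, 5, 5, 9, 13, 17]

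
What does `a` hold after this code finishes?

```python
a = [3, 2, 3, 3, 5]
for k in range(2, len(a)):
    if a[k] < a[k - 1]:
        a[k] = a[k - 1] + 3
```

k=2: 3>=2, unchanged → [3, 2, 3, 3, 5]
k=3: 3>=3, unchanged → [3, 2, 3, 3, 5]
k=4: 5>=3, unchanged → [3, 2, 3, 3, 5]

[3, 2, 3, 3, 5]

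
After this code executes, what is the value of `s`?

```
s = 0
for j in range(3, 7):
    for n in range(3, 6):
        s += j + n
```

102

j=3,n=3: s = 0+6 = 6
j=3,n=4: s = 6+7 = 13
j=3,n=5: s = 13+8 = 21
j=4,n=3: s = 21+7 = 28
j=4,n=4: s = 28+8 = 36
j=4,n=5: s = 36+9 = 45
j=5,n=3: s = 45+8 = 53
j=5,n=4: s = 53+9 = 62
j=5,n=5: s = 62+10 = 72
j=6,n=3: s = 72+9 = 81
j=6,n=4: s = 81+10 = 91
j=6,n=5: s = 91+11 = 102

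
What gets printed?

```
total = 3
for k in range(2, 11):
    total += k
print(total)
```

k=2: total = 3+2 = 5
k=3: total = 5+3 = 8
k=4: total = 8+4 = 12
k=5: total = 12+5 = 17
k=6: total = 17+6 = 23
k=7: total = 23+7 = 30
k=8: total = 30+8 = 38
k=9: total = 38+9 = 47
k=10: total = 47+10 = 57

57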